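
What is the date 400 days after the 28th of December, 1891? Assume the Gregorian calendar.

Dec has 31 days: +4 → Jan 1, 1892 (396 left).
Jan has 31 days: +31 → Feb 1, 1892 (365 left).
Feb has 29 days: +29 → Mar 1, 1892 (336 left).
Mar has 31 days: +31 → Apr 1, 1892 (305 left).
Apr has 30 days: +30 → May 1, 1892 (275 left).
May has 31 days: +31 → Jun 1, 1892 (244 left).
Jun has 30 days: +30 → Jul 1, 1892 (214 left).
Jul has 31 days: +31 → Aug 1, 1892 (183 left).
Aug has 31 days: +31 → Sep 1, 1892 (152 left).
Sep has 30 days: +30 → Oct 1, 1892 (122 left).
Oct has 31 days: +31 → Nov 1, 1892 (91 left).
Nov has 30 days: +30 → Dec 1, 1892 (61 left).
Dec has 31 days: +31 → Jan 1, 1893 (30 left).
+30 → Jan 31, 1893.

January 31, 1893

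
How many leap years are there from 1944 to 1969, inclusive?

7

Multiples of 4 in [1944,1969]: 7.
Of those, multiples of 100: 0 (not leap unless ÷400).
Multiples of 400: 0.
Leap years = 7 − 0 + 0 = 7.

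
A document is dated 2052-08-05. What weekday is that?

Monday

Doomsday rule: the anchor day for the 2000s is Tuesday. For year 52: 52÷12 = 4 r 4, and 4÷4 = 1, so 4+4+1 = 9.
Tuesday + 9 ≡ Thursday — that's 2052's doomsday.
In August the doomsday date is Aug 8.
Aug 5 is 3 days before Aug 8; 3 mod 7 = 3, so Thursday − 3 = Monday.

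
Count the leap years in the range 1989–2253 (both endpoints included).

64

Multiples of 4 in [1989,2253]: 66.
Of those, multiples of 100: 3 (not leap unless ÷400).
Multiples of 400: 1.
Leap years = 66 − 3 + 1 = 64.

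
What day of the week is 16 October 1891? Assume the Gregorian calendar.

Doomsday rule: the anchor day for the 1800s is Friday. For year 91: 91÷12 = 7 r 7, and 7÷4 = 1, so 7+7+1 = 15.
Friday + 15 ≡ Saturday — that's 1891's doomsday.
In October the doomsday date is Oct 10.
Oct 16 is 6 days after Oct 10; 6 mod 7 = 6, so Saturday + 6 = Friday.

Friday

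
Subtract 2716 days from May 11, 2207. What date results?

December 2, 2199

−365 (one year) → May 11, 2206 (2351 left).
−365 (one year) → May 11, 2205 (1986 left).
−365 (one year) → May 11, 2204 (1621 left).
−366 (one year; includes Feb 29, 2204) → May 11, 2203 (1255 left).
−365 (one year) → May 11, 2202 (890 left).
−365 (one year) → May 11, 2201 (525 left).
−365 (one year) → May 11, 2200 (160 left).
−11 → Apr 30, 2200 (end of Apr, 30 days; 149 left).
−30 → Mar 31, 2200 (end of Mar, 31 days; 119 left).
−31 → Feb 28, 2200 (end of Feb, 28 days; 88 left).
−28 → Jan 31, 2200 (end of Jan, 31 days; 60 left).
−31 → Dec 31, 2199 (end of Dec, 31 days; 29 left).
−29 → Dec 2, 2199.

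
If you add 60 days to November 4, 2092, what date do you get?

Nov has 30 days: +27 → Dec 1, 2092 (33 left).
Dec has 31 days: +31 → Jan 1, 2093 (2 left).
+2 → Jan 3, 2093.

January 3, 2093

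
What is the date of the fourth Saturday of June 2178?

June 27, 2178

June 1, 2178 is a Monday.
The first Saturday is therefore June 6 (5 days later).
The fourth Saturday is 6 + 3×7 = June 27.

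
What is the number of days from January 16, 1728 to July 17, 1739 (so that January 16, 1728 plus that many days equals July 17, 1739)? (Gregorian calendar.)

Jan 16, 1728 → Jan 16, 1729: 366 days (Feb 29, 1728 is in that span).
Jan 16, 1729 → Jan 16, 1730: 365 days.
Jan 16, 1730 → Jan 16, 1731: 365 days.
Jan 16, 1731 → Jan 16, 1732: 365 days.
Jan 16, 1732 → Jan 16, 1733: 366 days (Feb 29, 1732 is in that span).
Jan 16, 1733 → Jan 16, 1734: 365 days.
Jan 16, 1734 → Jan 16, 1735: 365 days.
Jan 16, 1735 → Jan 16, 1736: 365 days.
Jan 16, 1736 → Jan 16, 1737: 366 days (Feb 29, 1736 is in that span).
Jan 16, 1737 → Jan 16, 1738: 365 days.
Jan 16, 1738 → Jan 16, 1739: 365 days.
Jan 16, 1739 → Feb 16, 1739: 31 days (January has 31).
Feb 16, 1739 → Mar 16, 1739: 28 days (February has 28).
Mar 16, 1739 → Apr 16, 1739: 31 days (March has 31).
Apr 16, 1739 → May 16, 1739: 30 days (April has 30).
May 16, 1739 → Jun 16, 1739: 31 days (May has 31).
Jun 16, 1739 → Jul 16, 1739: 30 days (June has 30).
Jul 16, 1739 → Jul 17, 1739: 1 days.
Total: 4200 days.

4200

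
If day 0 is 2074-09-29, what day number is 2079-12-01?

Sep 29, 2074 → Sep 29, 2075: 365 days.
Sep 29, 2075 → Sep 29, 2076: 366 days (Feb 29, 2076 is in that span).
Sep 29, 2076 → Sep 29, 2077: 365 days.
Sep 29, 2077 → Sep 29, 2078: 365 days.
Sep 29, 2078 → Sep 29, 2079: 365 days.
Sep 29, 2079 → Oct 29, 2079: 30 days (September has 30).
Oct 29, 2079 → Nov 29, 2079: 31 days (October has 31).
Nov 29, 2079 → Dec 1, 2079: 2 days.
Total: 1889 days.

1889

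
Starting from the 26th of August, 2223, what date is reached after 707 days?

+366 (one year; includes Feb 29, 2224) → Aug 26, 2224 (341 left).
Aug has 31 days: +6 → Sep 1, 2224 (335 left).
Sep has 30 days: +30 → Oct 1, 2224 (305 left).
Oct has 31 days: +31 → Nov 1, 2224 (274 left).
Nov has 30 days: +30 → Dec 1, 2224 (244 left).
Dec has 31 days: +31 → Jan 1, 2225 (213 left).
Jan has 31 days: +31 → Feb 1, 2225 (182 left).
Feb has 28 days: +28 → Mar 1, 2225 (154 left).
Mar has 31 days: +31 → Apr 1, 2225 (123 left).
Apr has 30 days: +30 → May 1, 2225 (93 left).
May has 31 days: +31 → Jun 1, 2225 (62 left).
Jun has 30 days: +30 → Jul 1, 2225 (32 left).
Jul has 31 days: +31 → Aug 1, 2225 (1 left).
+1 → Aug 2, 2225.

August 2, 2225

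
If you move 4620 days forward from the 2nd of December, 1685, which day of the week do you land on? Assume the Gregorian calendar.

Dec 2, 1685 is a Sunday.
4620 mod 7 = 0, so 4620 days after a Sunday is Sunday + 0 = Sunday.

Sunday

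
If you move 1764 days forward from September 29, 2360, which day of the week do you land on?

Thursday

Sep 29, 2360 is a Thursday.
1764 mod 7 = 0, so 1764 days after a Thursday is Thursday + 0 = Thursday.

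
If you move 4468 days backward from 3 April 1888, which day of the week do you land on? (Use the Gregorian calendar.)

Apr 3, 1888 is a Tuesday.
4468 mod 7 = 2, so 4468 days before a Tuesday is Tuesday − 2 = Sunday.

Sunday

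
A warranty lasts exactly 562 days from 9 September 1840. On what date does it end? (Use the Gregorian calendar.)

March 25, 1842

+365 (one year) → Sep 9, 1841 (197 left).
Sep has 30 days: +22 → Oct 1, 1841 (175 left).
Oct has 31 days: +31 → Nov 1, 1841 (144 left).
Nov has 30 days: +30 → Dec 1, 1841 (114 left).
Dec has 31 days: +31 → Jan 1, 1842 (83 left).
Jan has 31 days: +31 → Feb 1, 1842 (52 left).
Feb has 28 days: +28 → Mar 1, 1842 (24 left).
+24 → Mar 25, 1842.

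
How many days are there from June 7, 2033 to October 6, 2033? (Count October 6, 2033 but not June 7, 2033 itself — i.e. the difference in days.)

Jun 7, 2033 → Jul 7, 2033: 30 days (June has 30).
Jul 7, 2033 → Aug 7, 2033: 31 days (July has 31).
Aug 7, 2033 → Sep 7, 2033: 31 days (August has 31).
Sep 7, 2033 → Oct 6, 2033: 29 days.
Total: 121 days.

121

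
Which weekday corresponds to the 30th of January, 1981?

January 1, 1981 is a Thursday.
Jan 1, 1981 → Jan 30, 1981: 29 days.
Total: 29 days.
29 mod 7 = 1, so Thursday + 1 = Friday.

Friday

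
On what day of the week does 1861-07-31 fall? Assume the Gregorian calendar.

Wednesday

January 1, 1861 is a Tuesday.
Jan 1, 1861 → Feb 1, 1861: 31 days (January has 31).
Feb 1, 1861 → Mar 1, 1861: 28 days (February has 28).
Mar 1, 1861 → Apr 1, 1861: 31 days (March has 31).
Apr 1, 1861 → May 1, 1861: 30 days (April has 30).
May 1, 1861 → Jun 1, 1861: 31 days (May has 31).
Jun 1, 1861 → Jul 1, 1861: 30 days (June has 30).
Jul 1, 1861 → Jul 31, 1861: 30 days.
Total: 211 days.
211 mod 7 = 1, so Tuesday + 1 = Wednesday.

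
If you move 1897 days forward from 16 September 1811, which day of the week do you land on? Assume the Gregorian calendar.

Monday

Sep 16, 1811 is a Monday.
1897 mod 7 = 0, so 1897 days after a Monday is Monday + 0 = Monday.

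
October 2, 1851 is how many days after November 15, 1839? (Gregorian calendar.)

Nov 15, 1839 → Nov 15, 1840: 366 days (Feb 29, 1840 is in that span).
Nov 15, 1840 → Nov 15, 1841: 365 days.
Nov 15, 1841 → Nov 15, 1842: 365 days.
Nov 15, 1842 → Nov 15, 1843: 365 days.
Nov 15, 1843 → Nov 15, 1844: 366 days (Feb 29, 1844 is in that span).
Nov 15, 1844 → Nov 15, 1845: 365 days.
Nov 15, 1845 → Nov 15, 1846: 365 days.
Nov 15, 1846 → Nov 15, 1847: 365 days.
Nov 15, 1847 → Nov 15, 1848: 366 days (Feb 29, 1848 is in that span).
Nov 15, 1848 → Nov 15, 1849: 365 days.
Nov 15, 1849 → Nov 15, 1850: 365 days.
Nov 15, 1850 → Dec 15, 1850: 30 days (November has 30).
Dec 15, 1850 → Jan 15, 1851: 31 days (December has 31).
Jan 15, 1851 → Feb 15, 1851: 31 days (January has 31).
Feb 15, 1851 → Mar 15, 1851: 28 days (February has 28).
Mar 15, 1851 → Apr 15, 1851: 31 days (March has 31).
Apr 15, 1851 → May 15, 1851: 30 days (April has 30).
May 15, 1851 → Jun 15, 1851: 31 days (May has 31).
Jun 15, 1851 → Jul 15, 1851: 30 days (June has 30).
Jul 15, 1851 → Aug 15, 1851: 31 days (July has 31).
Aug 15, 1851 → Sep 15, 1851: 31 days (August has 31).
Sep 15, 1851 → Oct 2, 1851: 17 days.
Total: 4339 days.

4339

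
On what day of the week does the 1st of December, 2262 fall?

Monday

Doomsday rule: the anchor day for the 2200s is Friday. For year 62: 62÷12 = 5 r 2, and 2÷4 = 0, so 5+2+0 = 7.
Friday + 7 ≡ Friday — that's 2262's doomsday.
In December the doomsday date is Dec 12.
Dec 1 is 11 days before Dec 12; 11 mod 7 = 4, so Friday − 4 = Monday.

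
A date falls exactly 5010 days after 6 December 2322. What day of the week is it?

First find the weekday of Dec 6, 2322. Doomsday rule: the anchor day for the 2300s is Wednesday. For year 22: 22÷12 = 1 r 10, and 10÷4 = 2, so 1+10+2 = 13.
Wednesday + 13 ≡ Tuesday — that's 2322's doomsday.
In December the doomsday date is Dec 12.
Dec 6 is 6 days before Dec 12; 6 mod 7 = 6, so Tuesday − 6 = Wednesday.
5010 mod 7 = 5, so 5010 days after a Wednesday is Wednesday + 5 = Monday.

Monday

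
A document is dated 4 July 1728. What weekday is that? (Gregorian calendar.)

Doomsday rule: the anchor day for the 1700s is Sunday. For year 28: 28÷12 = 2 r 4, and 4÷4 = 1, so 2+4+1 = 7.
Sunday + 7 ≡ Sunday — that's 1728's doomsday.
In July the doomsday date is Jul 11.
Jul 4 is 7 days before Jul 11; 7 mod 7 = 0, so Sunday − 0 = Sunday.

Sunday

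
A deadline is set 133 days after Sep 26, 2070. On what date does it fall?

Sep has 30 days: +5 → Oct 1, 2070 (128 left).
Oct has 31 days: +31 → Nov 1, 2070 (97 left).
Nov has 30 days: +30 → Dec 1, 2070 (67 left).
Dec has 31 days: +31 → Jan 1, 2071 (36 left).
Jan has 31 days: +31 → Feb 1, 2071 (5 left).
+5 → Feb 6, 2071.

February 6, 2071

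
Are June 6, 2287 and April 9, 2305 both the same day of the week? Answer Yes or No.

No

From Jun 6, 2287 to Apr 9, 2305 is 6516 days.
6516 mod 7 = 6, so they are different weekdays.
(Jun 6, 2287 is a Monday; Apr 9, 2305 is a Sunday.)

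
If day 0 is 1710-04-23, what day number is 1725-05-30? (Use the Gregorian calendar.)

5516

Apr 23, 1710 → Apr 23, 1711: 365 days.
Apr 23, 1711 → Apr 23, 1712: 366 days (Feb 29, 1712 is in that span).
Apr 23, 1712 → Apr 23, 1713: 365 days.
Apr 23, 1713 → Apr 23, 1714: 365 days.
Apr 23, 1714 → Apr 23, 1715: 365 days.
Apr 23, 1715 → Apr 23, 1716: 366 days (Feb 29, 1716 is in that span).
Apr 23, 1716 → Apr 23, 1717: 365 days.
Apr 23, 1717 → Apr 23, 1718: 365 days.
Apr 23, 1718 → Apr 23, 1719: 365 days.
Apr 23, 1719 → Apr 23, 1720: 366 days (Feb 29, 1720 is in that span).
Apr 23, 1720 → Apr 23, 1721: 365 days.
Apr 23, 1721 → Apr 23, 1722: 365 days.
Apr 23, 1722 → Apr 23, 1723: 365 days.
Apr 23, 1723 → Apr 23, 1724: 366 days (Feb 29, 1724 is in that span).
Apr 23, 1724 → Apr 23, 1725: 365 days.
Apr 23, 1725 → May 23, 1725: 30 days (April has 30).
May 23, 1725 → May 30, 1725: 7 days.
Total: 5516 days.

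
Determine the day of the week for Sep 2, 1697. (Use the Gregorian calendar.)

Doomsday rule: the anchor day for the 1600s is Tuesday. For year 97: 97÷12 = 8 r 1, and 1÷4 = 0, so 8+1+0 = 9.
Tuesday + 9 ≡ Thursday — that's 1697's doomsday.
In September the doomsday date is Sep 5.
Sep 2 is 3 days before Sep 5; 3 mod 7 = 3, so Thursday − 3 = Monday.

Monday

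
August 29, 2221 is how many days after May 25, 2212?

3383

May 25, 2212 → May 25, 2213: 365 days.
May 25, 2213 → May 25, 2214: 365 days.
May 25, 2214 → May 25, 2215: 365 days.
May 25, 2215 → May 25, 2216: 366 days (Feb 29, 2216 is in that span).
May 25, 2216 → May 25, 2217: 365 days.
May 25, 2217 → May 25, 2218: 365 days.
May 25, 2218 → May 25, 2219: 365 days.
May 25, 2219 → May 25, 2220: 366 days (Feb 29, 2220 is in that span).
May 25, 2220 → May 25, 2221: 365 days.
May 25, 2221 → Jun 25, 2221: 31 days (May has 31).
Jun 25, 2221 → Jul 25, 2221: 30 days (June has 30).
Jul 25, 2221 → Aug 25, 2221: 31 days (July has 31).
Aug 25, 2221 → Aug 29, 2221: 4 days.
Total: 3383 days.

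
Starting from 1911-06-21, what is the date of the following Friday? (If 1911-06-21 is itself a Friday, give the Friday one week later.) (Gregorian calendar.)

June 23, 1911

Jun 21, 1911 is a Wednesday.
From Wednesday to the next Friday is 2 days.
Jun 21, 1911 + 2 = Jun 23, 1911.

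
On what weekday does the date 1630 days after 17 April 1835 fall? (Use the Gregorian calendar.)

Thursday

First find the weekday of Apr 17, 1835. Doomsday rule: the anchor day for the 1800s is Friday. For year 35: 35÷12 = 2 r 11, and 11÷4 = 2, so 2+11+2 = 15.
Friday + 15 ≡ Saturday — that's 1835's doomsday.
In April the doomsday date is Apr 4.
Apr 17 is 13 days after Apr 4; 13 mod 7 = 6, so Saturday + 6 = Friday.
1630 mod 7 = 6, so 1630 days after a Friday is Friday + 6 = Thursday.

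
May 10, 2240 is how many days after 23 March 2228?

4431

Mar 23, 2228 → Mar 23, 2229: 365 days.
Mar 23, 2229 → Mar 23, 2230: 365 days.
Mar 23, 2230 → Mar 23, 2231: 365 days.
Mar 23, 2231 → Mar 23, 2232: 366 days (Feb 29, 2232 is in that span).
Mar 23, 2232 → Mar 23, 2233: 365 days.
Mar 23, 2233 → Mar 23, 2234: 365 days.
Mar 23, 2234 → Mar 23, 2235: 365 days.
Mar 23, 2235 → Mar 23, 2236: 366 days (Feb 29, 2236 is in that span).
Mar 23, 2236 → Mar 23, 2237: 365 days.
Mar 23, 2237 → Mar 23, 2238: 365 days.
Mar 23, 2238 → Mar 23, 2239: 365 days.
Mar 23, 2239 → Mar 23, 2240: 366 days (Feb 29, 2240 is in that span).
Mar 23, 2240 → Apr 23, 2240: 31 days (March has 31).
Apr 23, 2240 → May 10, 2240: 17 days.
Total: 4431 days.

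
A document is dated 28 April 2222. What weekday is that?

Doomsday rule: the anchor day for the 2200s is Friday. For year 22: 22÷12 = 1 r 10, and 10÷4 = 2, so 1+10+2 = 13.
Friday + 13 ≡ Thursday — that's 2222's doomsday.
In April the doomsday date is Apr 4.
Apr 28 is 24 days after Apr 4; 24 mod 7 = 3, so Thursday + 3 = Sunday.

Sunday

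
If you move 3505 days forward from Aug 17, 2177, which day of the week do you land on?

Friday

First find the weekday of Aug 17, 2177. Doomsday rule: the anchor day for the 2100s is Sunday. For year 77: 77÷12 = 6 r 5, and 5÷4 = 1, so 6+5+1 = 12.
Sunday + 12 ≡ Friday — that's 2177's doomsday.
In August the doomsday date is Aug 8.
Aug 17 is 9 days after Aug 8; 9 mod 7 = 2, so Friday + 2 = Sunday.
3505 mod 7 = 5, so 3505 days after a Sunday is Sunday + 5 = Friday.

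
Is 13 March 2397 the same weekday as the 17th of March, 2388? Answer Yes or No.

Yes

From Mar 17, 2388 to Mar 13, 2397 is 3283 days.
3283 mod 7 = 0, so they are the same weekday.
(Mar 17, 2388 is a Thursday; Mar 13, 2397 is a Thursday.)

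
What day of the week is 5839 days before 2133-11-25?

Tuesday

First find the weekday of Nov 25, 2133. Doomsday rule: the anchor day for the 2100s is Sunday. For year 33: 33÷12 = 2 r 9, and 9÷4 = 2, so 2+9+2 = 13.
Sunday + 13 ≡ Saturday — that's 2133's doomsday.
In November the doomsday date is Nov 7.
Nov 25 is 18 days after Nov 7; 18 mod 7 = 4, so Saturday + 4 = Wednesday.
5839 mod 7 = 1, so 5839 days before a Wednesday is Wednesday − 1 = Tuesday.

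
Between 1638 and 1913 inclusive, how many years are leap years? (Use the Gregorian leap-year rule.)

Multiples of 4 in [1638,1913]: 69.
Of those, multiples of 100: 3 (not leap unless ÷400).
Multiples of 400: 0.
Leap years = 69 − 3 + 0 = 66.

66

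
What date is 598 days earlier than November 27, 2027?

April 8, 2026

−365 (one year) → Nov 27, 2026 (233 left).
−27 → Oct 31, 2026 (end of Oct, 31 days; 206 left).
−31 → Sep 30, 2026 (end of Sep, 30 days; 175 left).
−30 → Aug 31, 2026 (end of Aug, 31 days; 145 left).
−31 → Jul 31, 2026 (end of Jul, 31 days; 114 left).
−31 → Jun 30, 2026 (end of Jun, 30 days; 83 left).
−30 → May 31, 2026 (end of May, 31 days; 53 left).
−31 → Apr 30, 2026 (end of Apr, 30 days; 22 left).
−22 → Apr 8, 2026.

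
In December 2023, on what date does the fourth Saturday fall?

December 1, 2023 is a Friday.
The first Saturday is therefore December 2 (1 days later).
The fourth Saturday is 2 + 3×7 = December 23.

December 23, 2023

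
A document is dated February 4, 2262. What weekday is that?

Tuesday

Doomsday rule: the anchor day for the 2200s is Friday. For year 62: 62÷12 = 5 r 2, and 2÷4 = 0, so 5+2+0 = 7.
Friday + 7 ≡ Friday — that's 2262's doomsday.
In February the doomsday date is Feb 28 (2262 is not a leap year).
Feb 4 is 24 days before Feb 28; 24 mod 7 = 3, so Friday − 3 = Tuesday.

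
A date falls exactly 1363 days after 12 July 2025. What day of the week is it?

Thursday

Jul 12, 2025 is a Saturday.
1363 mod 7 = 5, so 1363 days after a Saturday is Saturday + 5 = Thursday.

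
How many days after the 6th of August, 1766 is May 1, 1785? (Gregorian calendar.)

Aug 6, 1766 → Aug 6, 1767: 365 days.
Aug 6, 1767 → Aug 6, 1768: 366 days (Feb 29, 1768 is in that span).
Aug 6, 1768 → Aug 6, 1769: 365 days.
Aug 6, 1769 → Aug 6, 1770: 365 days.
Aug 6, 1770 → Aug 6, 1771: 365 days.
Aug 6, 1771 → Aug 6, 1772: 366 days (Feb 29, 1772 is in that span).
Aug 6, 1772 → Aug 6, 1773: 365 days.
Aug 6, 1773 → Aug 6, 1774: 365 days.
Aug 6, 1774 → Aug 6, 1775: 365 days.
Aug 6, 1775 → Aug 6, 1776: 366 days (Feb 29, 1776 is in that span).
Aug 6, 1776 → Aug 6, 1777: 365 days.
Aug 6, 1777 → Aug 6, 1778: 365 days.
Aug 6, 1778 → Aug 6, 1779: 365 days.
Aug 6, 1779 → Aug 6, 1780: 366 days (Feb 29, 1780 is in that span).
Aug 6, 1780 → Aug 6, 1781: 365 days.
Aug 6, 1781 → Aug 6, 1782: 365 days.
Aug 6, 1782 → Aug 6, 1783: 365 days.
Aug 6, 1783 → Aug 6, 1784: 366 days (Feb 29, 1784 is in that span).
Aug 6, 1784 → Sep 6, 1784: 31 days (August has 31).
Sep 6, 1784 → Oct 6, 1784: 30 days (September has 30).
Oct 6, 1784 → Nov 6, 1784: 31 days (October has 31).
Nov 6, 1784 → Dec 6, 1784: 30 days (November has 30).
Dec 6, 1784 → Jan 6, 1785: 31 days (December has 31).
Jan 6, 1785 → Feb 6, 1785: 31 days (January has 31).
Feb 6, 1785 → Mar 6, 1785: 28 days (February has 28).
Mar 6, 1785 → Apr 6, 1785: 31 days (March has 31).
Apr 6, 1785 → May 1, 1785: 25 days.
Total: 6843 days.

6843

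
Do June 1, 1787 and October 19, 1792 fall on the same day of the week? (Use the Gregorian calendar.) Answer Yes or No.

Yes

From Jun 1, 1787 to Oct 19, 1792 is 1967 days.
1967 mod 7 = 0, so they are the same weekday.
(Jun 1, 1787 is a Friday; Oct 19, 1792 is a Friday.)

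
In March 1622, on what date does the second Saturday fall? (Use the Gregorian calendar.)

March 12, 1622

March 1, 1622 is a Tuesday.
The first Saturday is therefore March 5 (4 days later).
The second Saturday is 5 + 1×7 = March 12.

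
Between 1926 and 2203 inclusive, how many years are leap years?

Multiples of 4 in [1926,2203]: 69.
Of those, multiples of 100: 3 (not leap unless ÷400).
Multiples of 400: 1.
Leap years = 69 − 3 + 1 = 67.

67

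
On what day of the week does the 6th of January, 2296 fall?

Monday

Doomsday rule: the anchor day for the 2200s is Friday. For year 96: 96÷12 = 8 r 0, and 0÷4 = 0, so 8+0+0 = 8.
Friday + 8 ≡ Saturday — that's 2296's doomsday.
In January the doomsday date is Jan 4 (2296 is a leap year (divisible by 4)).
Jan 6 is 2 days after Jan 4; 2 mod 7 = 2, so Saturday + 2 = Monday.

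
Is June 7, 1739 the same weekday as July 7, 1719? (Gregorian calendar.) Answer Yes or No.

No

From Jul 7, 1719 to Jun 7, 1739 is 7275 days.
7275 mod 7 = 2, so they are different weekdays.
(Jul 7, 1719 is a Friday; Jun 7, 1739 is a Sunday.)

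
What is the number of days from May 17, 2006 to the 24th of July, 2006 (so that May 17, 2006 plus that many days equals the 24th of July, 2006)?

May 17, 2006 → Jun 17, 2006: 31 days (May has 31).
Jun 17, 2006 → Jul 17, 2006: 30 days (June has 30).
Jul 17, 2006 → Jul 24, 2006: 7 days.
Total: 68 days.

68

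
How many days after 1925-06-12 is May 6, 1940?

Jun 12, 1925 → Jun 12, 1926: 365 days.
Jun 12, 1926 → Jun 12, 1927: 365 days.
Jun 12, 1927 → Jun 12, 1928: 366 days (Feb 29, 1928 is in that span).
Jun 12, 1928 → Jun 12, 1929: 365 days.
Jun 12, 1929 → Jun 12, 1930: 365 days.
Jun 12, 1930 → Jun 12, 1931: 365 days.
Jun 12, 1931 → Jun 12, 1932: 366 days (Feb 29, 1932 is in that span).
Jun 12, 1932 → Jun 12, 1933: 365 days.
Jun 12, 1933 → Jun 12, 1934: 365 days.
Jun 12, 1934 → Jun 12, 1935: 365 days.
Jun 12, 1935 → Jun 12, 1936: 366 days (Feb 29, 1936 is in that span).
Jun 12, 1936 → Jun 12, 1937: 365 days.
Jun 12, 1937 → Jun 12, 1938: 365 days.
Jun 12, 1938 → Jun 12, 1939: 365 days.
Jun 12, 1939 → Jul 12, 1939: 30 days (June has 30).
Jul 12, 1939 → Aug 12, 1939: 31 days (July has 31).
Aug 12, 1939 → Sep 12, 1939: 31 days (August has 31).
Sep 12, 1939 → Oct 12, 1939: 30 days (September has 30).
Oct 12, 1939 → Nov 12, 1939: 31 days (October has 31).
Nov 12, 1939 → Dec 12, 1939: 30 days (November has 30).
Dec 12, 1939 → Jan 12, 1940: 31 days (December has 31).
Jan 12, 1940 → Feb 12, 1940: 31 days (January has 31).
Feb 12, 1940 → Mar 12, 1940: 29 days (February has 29).
Mar 12, 1940 → Apr 12, 1940: 31 days (March has 31).
Apr 12, 1940 → May 6, 1940: 24 days.
Total: 5442 days.

5442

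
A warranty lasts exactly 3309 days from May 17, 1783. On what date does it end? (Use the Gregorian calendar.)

+366 (one year; includes Feb 29, 1784) → May 17, 1784 (2943 left).
+365 (one year) → May 17, 1785 (2578 left).
+365 (one year) → May 17, 1786 (2213 left).
+365 (one year) → May 17, 1787 (1848 left).
+366 (one year; includes Feb 29, 1788) → May 17, 1788 (1482 left).
+365 (one year) → May 17, 1789 (1117 left).
+365 (one year) → May 17, 1790 (752 left).
+365 (one year) → May 17, 1791 (387 left).
May has 31 days: +15 → Jun 1, 1791 (372 left).
Jun has 30 days: +30 → Jul 1, 1791 (342 left).
Jul has 31 days: +31 → Aug 1, 1791 (311 left).
Aug has 31 days: +31 → Sep 1, 1791 (280 left).
Sep has 30 days: +30 → Oct 1, 1791 (250 left).
Oct has 31 days: +31 → Nov 1, 1791 (219 left).
Nov has 30 days: +30 → Dec 1, 1791 (189 left).
Dec has 31 days: +31 → Jan 1, 1792 (158 left).
Jan has 31 days: +31 → Feb 1, 1792 (127 left).
Feb has 29 days: +29 → Mar 1, 1792 (98 left).
Mar has 31 days: +31 → Apr 1, 1792 (67 left).
Apr has 30 days: +30 → May 1, 1792 (37 left).
May has 31 days: +31 → Jun 1, 1792 (6 left).
+6 → Jun 7, 1792.

June 7, 1792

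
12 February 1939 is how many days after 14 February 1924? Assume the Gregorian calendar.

5477

Feb 14, 1924 → Feb 14, 1925: 366 days (Feb 29, 1924 is in that span).
Feb 14, 1925 → Feb 14, 1926: 365 days.
Feb 14, 1926 → Feb 14, 1927: 365 days.
Feb 14, 1927 → Feb 14, 1928: 365 days.
Feb 14, 1928 → Feb 14, 1929: 366 days (Feb 29, 1928 is in that span).
Feb 14, 1929 → Feb 14, 1930: 365 days.
Feb 14, 1930 → Feb 14, 1931: 365 days.
Feb 14, 1931 → Feb 14, 1932: 365 days.
Feb 14, 1932 → Feb 14, 1933: 366 days (Feb 29, 1932 is in that span).
Feb 14, 1933 → Feb 14, 1934: 365 days.
Feb 14, 1934 → Feb 14, 1935: 365 days.
Feb 14, 1935 → Feb 14, 1936: 365 days.
Feb 14, 1936 → Feb 14, 1937: 366 days (Feb 29, 1936 is in that span).
Feb 14, 1937 → Feb 14, 1938: 365 days.
Feb 14, 1938 → Mar 14, 1938: 28 days (February has 28).
Mar 14, 1938 → Apr 14, 1938: 31 days (March has 31).
Apr 14, 1938 → May 14, 1938: 30 days (April has 30).
May 14, 1938 → Jun 14, 1938: 31 days (May has 31).
Jun 14, 1938 → Jul 14, 1938: 30 days (June has 30).
Jul 14, 1938 → Aug 14, 1938: 31 days (July has 31).
Aug 14, 1938 → Sep 14, 1938: 31 days (August has 31).
Sep 14, 1938 → Oct 14, 1938: 30 days (September has 30).
Oct 14, 1938 → Nov 14, 1938: 31 days (October has 31).
Nov 14, 1938 → Dec 14, 1938: 30 days (November has 30).
Dec 14, 1938 → Jan 14, 1939: 31 days (December has 31).
Jan 14, 1939 → Feb 12, 1939: 29 days.
Total: 5477 days.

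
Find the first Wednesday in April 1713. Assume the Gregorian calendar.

April 5, 1713

April 1, 1713 is a Saturday.
The first Wednesday is therefore April 5 (4 days later).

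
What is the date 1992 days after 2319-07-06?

December 18, 2324

+366 (one year; includes Feb 29, 2320) → Jul 6, 2320 (1626 left).
+365 (one year) → Jul 6, 2321 (1261 left).
+365 (one year) → Jul 6, 2322 (896 left).
+365 (one year) → Jul 6, 2323 (531 left).
+366 (one year; includes Feb 29, 2324) → Jul 6, 2324 (165 left).
Jul has 31 days: +26 → Aug 1, 2324 (139 left).
Aug has 31 days: +31 → Sep 1, 2324 (108 left).
Sep has 30 days: +30 → Oct 1, 2324 (78 left).
Oct has 31 days: +31 → Nov 1, 2324 (47 left).
Nov has 30 days: +30 → Dec 1, 2324 (17 left).
+17 → Dec 18, 2324.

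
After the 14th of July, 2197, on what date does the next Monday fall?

July 17, 2197

Jul 14, 2197 is a Friday.
From Friday to the next Monday is 3 days.
Jul 14, 2197 + 3 = Jul 17, 2197.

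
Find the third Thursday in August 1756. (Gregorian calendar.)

August 1, 1756 is a Sunday.
The first Thursday is therefore August 5 (4 days later).
The third Thursday is 5 + 2×7 = August 19.

August 19, 1756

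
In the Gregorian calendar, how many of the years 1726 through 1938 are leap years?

51

Multiples of 4 in [1726,1938]: 53.
Of those, multiples of 100: 2 (not leap unless ÷400).
Multiples of 400: 0.
Leap years = 53 − 2 + 0 = 51.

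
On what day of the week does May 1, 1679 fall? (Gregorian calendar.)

Monday

Doomsday rule: the anchor day for the 1600s is Tuesday. For year 79: 79÷12 = 6 r 7, and 7÷4 = 1, so 6+7+1 = 14.
Tuesday + 14 ≡ Tuesday — that's 1679's doomsday.
In May the doomsday date is May 9.
May 1 is 8 days before May 9; 8 mod 7 = 1, so Tuesday − 1 = Monday.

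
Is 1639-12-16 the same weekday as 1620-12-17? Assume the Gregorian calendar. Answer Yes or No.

From Dec 17, 1620 to Dec 16, 1639 is 6938 days.
6938 mod 7 = 1, so they are different weekdays.
(Dec 17, 1620 is a Thursday; Dec 16, 1639 is a Friday.)

No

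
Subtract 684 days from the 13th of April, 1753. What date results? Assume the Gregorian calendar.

May 30, 1751

−365 (one year) → Apr 13, 1752 (319 left).
−13 → Mar 31, 1752 (end of Mar, 31 days; 306 left).
−31 → Feb 29, 1752 (end of Feb, 29 days; 275 left).
−29 → Jan 31, 1752 (end of Jan, 31 days; 246 left).
−31 → Dec 31, 1751 (end of Dec, 31 days; 215 left).
−31 → Nov 30, 1751 (end of Nov, 30 days; 184 left).
−30 → Oct 31, 1751 (end of Oct, 31 days; 154 left).
−31 → Sep 30, 1751 (end of Sep, 30 days; 123 left).
−30 → Aug 31, 1751 (end of Aug, 31 days; 93 left).
−31 → Jul 31, 1751 (end of Jul, 31 days; 62 left).
−31 → Jun 30, 1751 (end of Jun, 30 days; 31 left).
−30 → May 31, 1751 (end of May, 31 days; 1 left).
−1 → May 30, 1751.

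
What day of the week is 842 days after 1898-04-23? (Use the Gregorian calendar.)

First find the weekday of Apr 23, 1898. Doomsday rule: the anchor day for the 1800s is Friday. For year 98: 98÷12 = 8 r 2, and 2÷4 = 0, so 8+2+0 = 10.
Friday + 10 ≡ Monday — that's 1898's doomsday.
In April the doomsday date is Apr 4.
Apr 23 is 19 days after Apr 4; 19 mod 7 = 5, so Monday + 5 = Saturday.
842 mod 7 = 2, so 842 days after a Saturday is Saturday + 2 = Monday.

Monday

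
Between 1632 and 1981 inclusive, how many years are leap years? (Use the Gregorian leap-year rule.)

85

Multiples of 4 in [1632,1981]: 88.
Of those, multiples of 100: 3 (not leap unless ÷400).
Multiples of 400: 0.
Leap years = 88 − 3 + 0 = 85.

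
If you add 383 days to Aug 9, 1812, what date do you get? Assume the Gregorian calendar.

August 27, 1813

Aug has 31 days: +23 → Sep 1, 1812 (360 left).
Sep has 30 days: +30 → Oct 1, 1812 (330 left).
Oct has 31 days: +31 → Nov 1, 1812 (299 left).
Nov has 30 days: +30 → Dec 1, 1812 (269 left).
Dec has 31 days: +31 → Jan 1, 1813 (238 left).
Jan has 31 days: +31 → Feb 1, 1813 (207 left).
Feb has 28 days: +28 → Mar 1, 1813 (179 left).
Mar has 31 days: +31 → Apr 1, 1813 (148 left).
Apr has 30 days: +30 → May 1, 1813 (118 left).
May has 31 days: +31 → Jun 1, 1813 (87 left).
Jun has 30 days: +30 → Jul 1, 1813 (57 left).
Jul has 31 days: +31 → Aug 1, 1813 (26 left).
+26 → Aug 27, 1813.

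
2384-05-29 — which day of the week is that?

Doomsday rule: the anchor day for the 2300s is Wednesday. For year 84: 84÷12 = 7 r 0, and 0÷4 = 0, so 7+0+0 = 7.
Wednesday + 7 ≡ Wednesday — that's 2384's doomsday.
In May the doomsday date is May 9.
May 29 is 20 days after May 9; 20 mod 7 = 6, so Wednesday + 6 = Tuesday.

Tuesday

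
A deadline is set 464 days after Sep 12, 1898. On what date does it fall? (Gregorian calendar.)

+365 (one year) → Sep 12, 1899 (99 left).
Sep has 30 days: +19 → Oct 1, 1899 (80 left).
Oct has 31 days: +31 → Nov 1, 1899 (49 left).
Nov has 30 days: +30 → Dec 1, 1899 (19 left).
+19 → Dec 20, 1899.

December 20, 1899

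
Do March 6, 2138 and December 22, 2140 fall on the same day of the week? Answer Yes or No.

From Mar 6, 2138 to Dec 22, 2140 is 1022 days.
1022 mod 7 = 0, so they are the same weekday.
(Mar 6, 2138 is a Thursday; Dec 22, 2140 is a Thursday.)

Yes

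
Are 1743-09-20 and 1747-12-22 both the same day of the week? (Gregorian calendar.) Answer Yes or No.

Yes

From Sep 20, 1743 to Dec 22, 1747 is 1554 days.
1554 mod 7 = 0, so they are the same weekday.
(Sep 20, 1743 is a Friday; Dec 22, 1747 is a Friday.)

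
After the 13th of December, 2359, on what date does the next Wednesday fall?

Dec 13, 2359 is a Sunday.
From Sunday to the next Wednesday is 3 days.
Dec 13, 2359 + 3 = Dec 16, 2359.

December 16, 2359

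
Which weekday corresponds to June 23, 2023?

Doomsday rule: the anchor day for the 2000s is Tuesday. For year 23: 23÷12 = 1 r 11, and 11÷4 = 2, so 1+11+2 = 14.
Tuesday + 14 ≡ Tuesday — that's 2023's doomsday.
In June the doomsday date is Jun 6.
Jun 23 is 17 days after Jun 6; 17 mod 7 = 3, so Tuesday + 3 = Friday.

Friday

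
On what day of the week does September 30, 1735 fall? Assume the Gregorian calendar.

Doomsday rule: the anchor day for the 1700s is Sunday. For year 35: 35÷12 = 2 r 11, and 11÷4 = 2, so 2+11+2 = 15.
Sunday + 15 ≡ Monday — that's 1735's doomsday.
In September the doomsday date is Sep 5.
Sep 30 is 25 days after Sep 5; 25 mod 7 = 4, so Monday + 4 = Friday.

Friday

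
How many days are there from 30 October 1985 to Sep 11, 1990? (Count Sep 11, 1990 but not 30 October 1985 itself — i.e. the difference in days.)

1777

Oct 30, 1985 → Oct 30, 1986: 365 days.
Oct 30, 1986 → Oct 30, 1987: 365 days.
Oct 30, 1987 → Oct 30, 1988: 366 days (Feb 29, 1988 is in that span).
Oct 30, 1988 → Oct 30, 1989: 365 days.
Oct 30, 1989 → Nov 30, 1989: 31 days (October has 31).
Nov 30, 1989 → Dec 30, 1989: 30 days (November has 30).
Dec 30, 1989 → Jan 30, 1990: 31 days (December has 31).
Jan 30, 1990 → Feb 28, 1990: 29 days (January has 31).
Feb 28, 1990 → Mar 28, 1990: 28 days (February has 28).
Mar 28, 1990 → Apr 28, 1990: 31 days (March has 31).
Apr 28, 1990 → May 28, 1990: 30 days (April has 30).
May 28, 1990 → Jun 28, 1990: 31 days (May has 31).
Jun 28, 1990 → Jul 28, 1990: 30 days (June has 30).
Jul 28, 1990 → Aug 28, 1990: 31 days (July has 31).
Aug 28, 1990 → Sep 11, 1990: 14 days.
Total: 1777 days.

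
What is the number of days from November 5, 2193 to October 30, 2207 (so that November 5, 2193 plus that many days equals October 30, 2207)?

Nov 5, 2193 → Nov 5, 2194: 365 days.
Nov 5, 2194 → Nov 5, 2195: 365 days.
Nov 5, 2195 → Nov 5, 2196: 366 days (Feb 29, 2196 is in that span).
Nov 5, 2196 → Nov 5, 2197: 365 days.
Nov 5, 2197 → Nov 5, 2198: 365 days.
Nov 5, 2198 → Nov 5, 2199: 365 days.
Nov 5, 2199 → Nov 5, 2200: 365 days.
Nov 5, 2200 → Nov 5, 2201: 365 days.
Nov 5, 2201 → Nov 5, 2202: 365 days.
Nov 5, 2202 → Nov 5, 2203: 365 days.
Nov 5, 2203 → Nov 5, 2204: 366 days (Feb 29, 2204 is in that span).
Nov 5, 2204 → Nov 5, 2205: 365 days.
Nov 5, 2205 → Nov 5, 2206: 365 days.
Nov 5, 2206 → Dec 5, 2206: 30 days (November has 30).
Dec 5, 2206 → Jan 5, 2207: 31 days (December has 31).
Jan 5, 2207 → Feb 5, 2207: 31 days (January has 31).
Feb 5, 2207 → Mar 5, 2207: 28 days (February has 28).
Mar 5, 2207 → Apr 5, 2207: 31 days (March has 31).
Apr 5, 2207 → May 5, 2207: 30 days (April has 30).
May 5, 2207 → Jun 5, 2207: 31 days (May has 31).
Jun 5, 2207 → Jul 5, 2207: 30 days (June has 30).
Jul 5, 2207 → Aug 5, 2207: 31 days (July has 31).
Aug 5, 2207 → Sep 5, 2207: 31 days (August has 31).
Sep 5, 2207 → Oct 5, 2207: 30 days (September has 30).
Oct 5, 2207 → Oct 30, 2207: 25 days.
Total: 5106 days.

5106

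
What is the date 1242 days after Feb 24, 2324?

July 20, 2327

+366 (one year; includes Feb 29, 2324) → Feb 24, 2325 (876 left).
+365 (one year) → Feb 24, 2326 (511 left).
+365 (one year) → Feb 24, 2327 (146 left).
Feb has 28 days: +5 → Mar 1, 2327 (141 left).
Mar has 31 days: +31 → Apr 1, 2327 (110 left).
Apr has 30 days: +30 → May 1, 2327 (80 left).
May has 31 days: +31 → Jun 1, 2327 (49 left).
Jun has 30 days: +30 → Jul 1, 2327 (19 left).
+19 → Jul 20, 2327.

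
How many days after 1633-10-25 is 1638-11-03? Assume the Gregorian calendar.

1835

Oct 25, 1633 → Oct 25, 1634: 365 days.
Oct 25, 1634 → Oct 25, 1635: 365 days.
Oct 25, 1635 → Oct 25, 1636: 366 days (Feb 29, 1636 is in that span).
Oct 25, 1636 → Oct 25, 1637: 365 days.
Oct 25, 1637 → Nov 25, 1637: 31 days (October has 31).
Nov 25, 1637 → Dec 25, 1637: 30 days (November has 30).
Dec 25, 1637 → Jan 25, 1638: 31 days (December has 31).
Jan 25, 1638 → Feb 25, 1638: 31 days (January has 31).
Feb 25, 1638 → Mar 25, 1638: 28 days (February has 28).
Mar 25, 1638 → Apr 25, 1638: 31 days (March has 31).
Apr 25, 1638 → May 25, 1638: 30 days (April has 30).
May 25, 1638 → Jun 25, 1638: 31 days (May has 31).
Jun 25, 1638 → Jul 25, 1638: 30 days (June has 30).
Jul 25, 1638 → Aug 25, 1638: 31 days (July has 31).
Aug 25, 1638 → Sep 25, 1638: 31 days (August has 31).
Sep 25, 1638 → Oct 25, 1638: 30 days (September has 30).
Oct 25, 1638 → Nov 3, 1638: 9 days.
Total: 1835 days.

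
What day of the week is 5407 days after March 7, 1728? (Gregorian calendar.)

First find the weekday of Mar 7, 1728. Doomsday rule: the anchor day for the 1700s is Sunday. For year 28: 28÷12 = 2 r 4, and 4÷4 = 1, so 2+4+1 = 7.
Sunday + 7 ≡ Sunday — that's 1728's doomsday.
In March the doomsday date is Mar 14.
Mar 7 is 7 days before Mar 14; 7 mod 7 = 0, so Sunday − 0 = Sunday.
5407 mod 7 = 3, so 5407 days after a Sunday is Sunday + 3 = Wednesday.

Wednesday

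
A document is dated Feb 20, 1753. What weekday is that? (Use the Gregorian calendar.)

Tuesday

Doomsday rule: the anchor day for the 1700s is Sunday. For year 53: 53÷12 = 4 r 5, and 5÷4 = 1, so 4+5+1 = 10.
Sunday + 10 ≡ Wednesday — that's 1753's doomsday.
In February the doomsday date is Feb 28 (1753 is not a leap year).
Feb 20 is 8 days before Feb 28; 8 mod 7 = 1, so Wednesday − 1 = Tuesday.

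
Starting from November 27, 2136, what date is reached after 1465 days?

December 1, 2140

+365 (one year) → Nov 27, 2137 (1100 left).
+365 (one year) → Nov 27, 2138 (735 left).
+365 (one year) → Nov 27, 2139 (370 left).
Nov has 30 days: +4 → Dec 1, 2139 (366 left).
Dec has 31 days: +31 → Jan 1, 2140 (335 left).
Jan has 31 days: +31 → Feb 1, 2140 (304 left).
Feb has 29 days: +29 → Mar 1, 2140 (275 left).
Mar has 31 days: +31 → Apr 1, 2140 (244 left).
Apr has 30 days: +30 → May 1, 2140 (214 left).
May has 31 days: +31 → Jun 1, 2140 (183 left).
Jun has 30 days: +30 → Jul 1, 2140 (153 left).
Jul has 31 days: +31 → Aug 1, 2140 (122 left).
Aug has 31 days: +31 → Sep 1, 2140 (91 left).
Sep has 30 days: +30 → Oct 1, 2140 (61 left).
Oct has 31 days: +31 → Nov 1, 2140 (30 left).
Nov has 30 days: +30 → Dec 1, 2140 (0 left).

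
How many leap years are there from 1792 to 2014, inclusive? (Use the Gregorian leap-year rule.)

Multiples of 4 in [1792,2014]: 56.
Of those, multiples of 100: 3 (not leap unless ÷400).
Multiples of 400: 1.
Leap years = 56 − 3 + 1 = 54.

54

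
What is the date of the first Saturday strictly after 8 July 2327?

July 9, 2327

Jul 8, 2327 is a Friday.
From Friday to the next Saturday is 1 day.
Jul 8, 2327 + 1 = Jul 9, 2327.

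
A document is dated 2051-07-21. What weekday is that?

Friday

Doomsday rule: the anchor day for the 2000s is Tuesday. For year 51: 51÷12 = 4 r 3, and 3÷4 = 0, so 4+3+0 = 7.
Tuesday + 7 ≡ Tuesday — that's 2051's doomsday.
In July the doomsday date is Jul 11.
Jul 21 is 10 days after Jul 11; 10 mod 7 = 3, so Tuesday + 3 = Friday.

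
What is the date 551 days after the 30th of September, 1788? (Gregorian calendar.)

+365 (one year) → Sep 30, 1789 (186 left).
Sep has 30 days: +1 → Oct 1, 1789 (185 left).
Oct has 31 days: +31 → Nov 1, 1789 (154 left).
Nov has 30 days: +30 → Dec 1, 1789 (124 left).
Dec has 31 days: +31 → Jan 1, 1790 (93 left).
Jan has 31 days: +31 → Feb 1, 1790 (62 left).
Feb has 28 days: +28 → Mar 1, 1790 (34 left).
Mar has 31 days: +31 → Apr 1, 1790 (3 left).
+3 → Apr 4, 1790.

April 4, 1790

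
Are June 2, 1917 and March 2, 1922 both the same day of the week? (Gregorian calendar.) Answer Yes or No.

No

From Jun 2, 1917 to Mar 2, 1922 is 1734 days.
1734 mod 7 = 5, so they are different weekdays.
(Jun 2, 1917 is a Saturday; Mar 2, 1922 is a Thursday.)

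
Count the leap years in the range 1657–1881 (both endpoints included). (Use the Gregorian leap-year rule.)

54

Multiples of 4 in [1657,1881]: 56.
Of those, multiples of 100: 2 (not leap unless ÷400).
Multiples of 400: 0.
Leap years = 56 − 2 + 0 = 54.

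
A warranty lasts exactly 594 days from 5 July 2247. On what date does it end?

+366 (one year; includes Feb 29, 2248) → Jul 5, 2248 (228 left).
Jul has 31 days: +27 → Aug 1, 2248 (201 left).
Aug has 31 days: +31 → Sep 1, 2248 (170 left).
Sep has 30 days: +30 → Oct 1, 2248 (140 left).
Oct has 31 days: +31 → Nov 1, 2248 (109 left).
Nov has 30 days: +30 → Dec 1, 2248 (79 left).
Dec has 31 days: +31 → Jan 1, 2249 (48 left).
Jan has 31 days: +31 → Feb 1, 2249 (17 left).
+17 → Feb 18, 2249.

February 18, 2249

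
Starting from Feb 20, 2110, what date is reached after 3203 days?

+365 (one year) → Feb 20, 2111 (2838 left).
+365 (one year) → Feb 20, 2112 (2473 left).
+366 (one year; includes Feb 29, 2112) → Feb 20, 2113 (2107 left).
+365 (one year) → Feb 20, 2114 (1742 left).
+365 (one year) → Feb 20, 2115 (1377 left).
+365 (one year) → Feb 20, 2116 (1012 left).
+366 (one year; includes Feb 29, 2116) → Feb 20, 2117 (646 left).
+365 (one year) → Feb 20, 2118 (281 left).
Feb has 28 days: +9 → Mar 1, 2118 (272 left).
Mar has 31 days: +31 → Apr 1, 2118 (241 left).
Apr has 30 days: +30 → May 1, 2118 (211 left).
May has 31 days: +31 → Jun 1, 2118 (180 left).
Jun has 30 days: +30 → Jul 1, 2118 (150 left).
Jul has 31 days: +31 → Aug 1, 2118 (119 left).
Aug has 31 days: +31 → Sep 1, 2118 (88 left).
Sep has 30 days: +30 → Oct 1, 2118 (58 left).
Oct has 31 days: +31 → Nov 1, 2118 (27 left).
+27 → Nov 28, 2118.

November 28, 2118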